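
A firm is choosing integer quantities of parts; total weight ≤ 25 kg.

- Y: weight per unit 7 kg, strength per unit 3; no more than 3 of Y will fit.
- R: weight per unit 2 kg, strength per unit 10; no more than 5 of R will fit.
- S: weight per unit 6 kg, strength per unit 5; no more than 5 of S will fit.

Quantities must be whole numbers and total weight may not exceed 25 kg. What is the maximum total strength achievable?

5×R and 2×S: weight 22 ≤ 25, strength 5·10 + 2·5 = 60.
1×Y, 5×R, and 1×S: weight 23 ≤ 25, strength 1·3 + 5·10 + 1·5 = 58.
Best is 60.

60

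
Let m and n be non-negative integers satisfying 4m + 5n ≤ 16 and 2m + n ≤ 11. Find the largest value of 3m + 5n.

15

(m,n)=(0,3): 4·0+5·3=15≤16, 2·0+1·3=3≤11, objective 15.
(m,n)=(1,2): 4·1+5·2=14≤16, 2·1+1·2=4≤11, objective 13.
(m,n)=(0,2): 4·0+5·2=10≤16, 2·0+1·2=2≤11, objective 10.
No feasible integer point exceeds 15.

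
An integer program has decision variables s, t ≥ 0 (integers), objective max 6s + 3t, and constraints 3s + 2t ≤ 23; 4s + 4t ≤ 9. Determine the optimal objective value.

(s,t)=(2,0) is feasible, giving 12.
(s,t)=(1,1) is feasible, giving 9.
(s,t)=(1,0) is feasible, giving 6.
Maximum is 12 at (s,t)=(2,0).

12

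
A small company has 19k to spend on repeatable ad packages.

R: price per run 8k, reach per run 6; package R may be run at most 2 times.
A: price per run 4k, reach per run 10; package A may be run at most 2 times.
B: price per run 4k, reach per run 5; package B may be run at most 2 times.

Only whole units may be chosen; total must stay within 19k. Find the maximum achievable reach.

30

A has the best ratio (10/4); taking only A gives at most 2×10 = 20 (stopped by the supply cap of 2).
Mixing does better — 2×A and 2×B: price 16 ≤ 19, reach 2·10 + 2·5 = 30.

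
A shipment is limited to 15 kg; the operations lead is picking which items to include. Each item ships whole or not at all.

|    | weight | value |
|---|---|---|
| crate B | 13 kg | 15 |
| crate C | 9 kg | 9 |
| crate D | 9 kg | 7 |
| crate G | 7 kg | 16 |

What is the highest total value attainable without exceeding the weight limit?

Take crate G: weight 7 ≤ 15, value 16.
No other feasible combination does better.

16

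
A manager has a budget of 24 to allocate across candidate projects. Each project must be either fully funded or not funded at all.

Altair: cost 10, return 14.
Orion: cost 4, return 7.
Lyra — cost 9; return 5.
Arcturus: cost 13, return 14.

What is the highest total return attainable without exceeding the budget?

28

This is an integer program with binary decision variables.
Altair + Arcturus: cost 10 + 13 = 23 ≤ 24, return 14 + 14 = 28.
Altair + Orion + Lyra: cost 10 + 4 + 9 = 23 ≤ 24, return 14 + 7 + 5 = 26.
Best is Altair and Arcturus with total return 28.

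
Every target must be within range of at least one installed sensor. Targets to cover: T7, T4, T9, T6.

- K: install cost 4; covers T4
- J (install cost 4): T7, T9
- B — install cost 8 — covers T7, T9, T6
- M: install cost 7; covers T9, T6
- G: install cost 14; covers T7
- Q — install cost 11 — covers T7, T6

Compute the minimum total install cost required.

The greedy cost-per-new-target heuristic would pick J, K, and M for 15, but a cheaper cover exists.
Choose K and B: together they cover T7, T4, T9, T6 — every target.
Total install cost: 4 + 8 = 12.
No cover costs less than 12.

12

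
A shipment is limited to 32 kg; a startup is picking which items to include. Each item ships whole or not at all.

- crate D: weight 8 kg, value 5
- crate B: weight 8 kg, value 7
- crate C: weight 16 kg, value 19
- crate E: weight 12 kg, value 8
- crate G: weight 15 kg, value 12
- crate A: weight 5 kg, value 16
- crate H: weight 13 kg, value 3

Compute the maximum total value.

This is a 0-1 knapsack instance.
Allowing fractional choices, the relaxed optimum would be about 44.4, but items are indivisible.
crate B + crate C + crate A: weight 8 + 16 + 5 = 29 ≤ 32, value 7 + 19 + 16 = 42.
crate E + crate G + crate A: weight 12 + 15 + 5 = 32 ≤ 32, value 8 + 12 + 16 = 36.
crate D + crate C + crate A: weight 8 + 16 + 5 = 29 ≤ 32, value 5 + 19 + 16 = 40.
Best is crate B, crate C, and crate A with total value 42.

42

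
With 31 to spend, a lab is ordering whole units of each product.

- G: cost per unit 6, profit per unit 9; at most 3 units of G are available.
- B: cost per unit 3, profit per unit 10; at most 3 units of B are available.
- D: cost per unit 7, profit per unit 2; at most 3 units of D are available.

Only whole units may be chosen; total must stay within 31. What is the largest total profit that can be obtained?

2×G, 3×B, and 1×D: cost 28 ≤ 31, profit 2·9 + 3·10 + 1·2 = 50.
3×G and 3×B: cost 27 ≤ 31, profit 3·9 + 3·10 = 57.
Best is 57.

57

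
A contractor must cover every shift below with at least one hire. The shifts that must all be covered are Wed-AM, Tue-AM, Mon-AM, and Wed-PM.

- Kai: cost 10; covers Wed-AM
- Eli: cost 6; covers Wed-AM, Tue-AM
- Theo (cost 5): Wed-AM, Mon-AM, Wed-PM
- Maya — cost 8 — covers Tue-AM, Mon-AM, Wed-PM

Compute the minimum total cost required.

Choose Eli and Theo: together they cover Wed-AM, Tue-AM, Mon-AM, Wed-PM — every shift.
Total cost: 6 + 5 = 11.
No cover costs less than 11.

11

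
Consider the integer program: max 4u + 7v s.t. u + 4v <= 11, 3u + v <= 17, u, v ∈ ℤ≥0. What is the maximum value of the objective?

27

(u,v)=(5,1) is feasible, giving 27.
(u,v)=(4,1) is feasible, giving 23.
The best lattice point is (5,1), giving 27.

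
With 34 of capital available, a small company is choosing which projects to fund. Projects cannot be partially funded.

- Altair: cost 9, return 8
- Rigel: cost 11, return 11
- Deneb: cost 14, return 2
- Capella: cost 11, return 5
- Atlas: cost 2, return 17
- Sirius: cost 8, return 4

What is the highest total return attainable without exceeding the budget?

This is a 0-1 knapsack instance.
Take Altair, Rigel, Capella, and Atlas: cost 9 + 11 + 11 + 2 = 33 ≤ 34, return 8 + 11 + 5 + 17 = 41.
No other feasible combination does better.

41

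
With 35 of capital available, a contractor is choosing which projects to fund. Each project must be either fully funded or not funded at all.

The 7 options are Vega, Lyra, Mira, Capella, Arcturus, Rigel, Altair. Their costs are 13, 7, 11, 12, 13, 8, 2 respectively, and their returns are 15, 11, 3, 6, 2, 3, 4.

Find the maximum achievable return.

36

Vega + Lyra + Mira + Altair: cost 13 + 7 + 11 + 2 = 33 ≤ 35, return 15 + 11 + 3 + 4 = 33.
Vega + Lyra + Capella + Altair: cost 13 + 7 + 12 + 2 = 34 ≤ 35, return 15 + 11 + 6 + 4 = 36.
Vega + Lyra + Rigel + Altair: cost 13 + 7 + 8 + 2 = 30 ≤ 35, return 15 + 11 + 3 + 4 = 33.
Best is Vega, Lyra, Capella, and Altair with total return 36.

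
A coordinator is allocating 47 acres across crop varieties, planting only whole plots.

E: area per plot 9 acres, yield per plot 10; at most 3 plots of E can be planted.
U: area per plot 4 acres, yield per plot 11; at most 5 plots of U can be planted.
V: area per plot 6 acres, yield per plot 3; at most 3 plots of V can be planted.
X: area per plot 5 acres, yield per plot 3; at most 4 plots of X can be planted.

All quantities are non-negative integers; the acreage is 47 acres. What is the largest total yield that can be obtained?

85

3×E and 5×U: area 47 ≤ 47, yield 3·10 + 5·11 = 85.
2×E, 5×U, and 1×X: area 43 ≤ 47, yield 2·10 + 5·11 + 1·3 = 78.
Best is 85.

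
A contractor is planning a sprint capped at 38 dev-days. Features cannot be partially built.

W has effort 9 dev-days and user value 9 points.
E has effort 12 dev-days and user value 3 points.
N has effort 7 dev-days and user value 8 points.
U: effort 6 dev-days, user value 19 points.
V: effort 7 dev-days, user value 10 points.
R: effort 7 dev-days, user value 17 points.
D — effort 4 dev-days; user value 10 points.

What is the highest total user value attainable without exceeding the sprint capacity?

Allowing fractional choices, the relaxed optimum would be about 71.0, but features are indivisible.
W + U + V + R + D: effort 9 + 6 + 7 + 7 + 4 = 33 ≤ 38, user value 9 + 19 + 10 + 17 + 10 = 65.
N + U + V + R + D: effort 7 + 6 + 7 + 7 + 4 = 31 ≤ 38, user value 8 + 19 + 10 + 17 + 10 = 64.
Best is W, U, V, R, and D with total user value 65.

65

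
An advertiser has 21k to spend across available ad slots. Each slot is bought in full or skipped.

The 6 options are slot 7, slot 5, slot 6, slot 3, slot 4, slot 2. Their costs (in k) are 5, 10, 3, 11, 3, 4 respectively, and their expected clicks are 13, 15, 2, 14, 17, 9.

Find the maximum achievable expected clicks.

47

Allowing fractional choices, the relaxed optimum would be about 52.5, but ad slots are indivisible.
slot 7 + slot 5 + slot 4: cost 5 + 10 + 3 = 18 ≤ 21, expected clicks 13 + 15 + 17 = 45.
slot 7 + slot 5 + slot 6 + slot 4: cost 5 + 10 + 3 + 3 = 21 ≤ 21, expected clicks 13 + 15 + 2 + 17 = 47.
Best is slot 7, slot 5, slot 6, and slot 4 with total expected clicks 47.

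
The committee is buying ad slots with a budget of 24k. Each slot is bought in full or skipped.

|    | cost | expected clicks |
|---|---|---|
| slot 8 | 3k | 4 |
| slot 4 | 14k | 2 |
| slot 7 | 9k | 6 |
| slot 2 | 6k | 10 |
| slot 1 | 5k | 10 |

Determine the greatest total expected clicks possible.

30

Allowing fractional choices, the relaxed optimum would be about 30.1, but ad slots are indivisible.
slot 7 + slot 2 + slot 1: cost 9 + 6 + 5 = 20 ≤ 24, expected clicks 6 + 10 + 10 = 26.
slot 8 + slot 7 + slot 2 + slot 1: cost 3 + 9 + 6 + 5 = 23 ≤ 24, expected clicks 4 + 6 + 10 + 10 = 30.
slot 8 + slot 2 + slot 1: cost 3 + 6 + 5 = 14 ≤ 24, expected clicks 4 + 10 + 10 = 24.
Best is slot 8, slot 7, slot 2, and slot 1 with total expected clicks 30.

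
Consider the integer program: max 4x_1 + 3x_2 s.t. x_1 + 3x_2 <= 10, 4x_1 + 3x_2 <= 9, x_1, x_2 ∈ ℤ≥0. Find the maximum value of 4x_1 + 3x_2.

(x_1,x_2)=(0,3) is feasible, giving 9.
(x_1,x_2)=(0,2) is feasible, giving 6.
Maximum is 9 at (x_1,x_2)=(0,3).

9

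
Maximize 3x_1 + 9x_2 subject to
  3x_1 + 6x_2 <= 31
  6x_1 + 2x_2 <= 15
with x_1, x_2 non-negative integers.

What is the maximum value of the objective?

(x_1,x_2)=(0,5) is feasible, giving 45.
(x_1,x_2)=(1,4) is feasible, giving 39.
The best lattice point is (0,5), giving 45.

45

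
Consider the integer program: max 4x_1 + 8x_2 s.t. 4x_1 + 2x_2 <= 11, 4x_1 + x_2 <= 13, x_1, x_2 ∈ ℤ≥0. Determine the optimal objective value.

Relaxing integrality, the LP optimum is 44.00 at (x_1,x_2) = (0, 5.5), which is not an integer point.
(x_1,x_2)=(0,5): 4·0+2·5=10≤11, 4·0+1·5=5≤13, objective 40.
(x_1,x_2)=(0,4): 4·0+2·4=8≤11, 4·0+1·4=4≤13, objective 32.
No feasible integer point exceeds 40.

40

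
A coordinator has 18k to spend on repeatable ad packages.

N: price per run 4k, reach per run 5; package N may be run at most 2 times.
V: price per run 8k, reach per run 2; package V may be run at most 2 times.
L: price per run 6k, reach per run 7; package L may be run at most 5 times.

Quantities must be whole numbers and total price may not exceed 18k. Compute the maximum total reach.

21

This is a bounded integer knapsack.
3×L: price 18 ≤ 18, reach 3·7 = 21.
1×N and 2×L: price 16 ≤ 18, reach 1·5 + 2·7 = 19.
Best is 21.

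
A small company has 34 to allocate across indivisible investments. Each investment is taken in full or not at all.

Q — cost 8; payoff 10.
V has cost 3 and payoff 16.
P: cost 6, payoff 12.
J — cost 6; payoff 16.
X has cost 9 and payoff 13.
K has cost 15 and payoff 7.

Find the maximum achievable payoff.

Take Q, V, P, J, and X: cost 8 + 3 + 6 + 6 + 9 = 32 ≤ 34, payoff 10 + 16 + 12 + 16 + 13 = 67.
No other feasible combination does better.

67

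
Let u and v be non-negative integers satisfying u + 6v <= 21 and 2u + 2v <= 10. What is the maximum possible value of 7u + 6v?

(u,v)=(5,0): 1·5+6·0=5≤21, 2·5+2·0=10≤10, objective 35.
(u,v)=(4,1): 1·4+6·1=10≤21, 2·4+2·1=10≤10, objective 34.
(u,v)=(4,0): 1·4+6·0=4≤21, 2·4+2·0=8≤10, objective 28.
Maximum is 35 at (u,v)=(5,0).

35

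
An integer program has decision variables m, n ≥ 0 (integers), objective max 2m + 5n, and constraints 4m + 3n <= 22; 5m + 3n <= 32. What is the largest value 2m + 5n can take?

Relaxing integrality, the LP optimum is 36.67 at (m,n) = (0, 7.33), which is not an integer point.
(m,n)=(0,7): 4·0+3·7=21≤22, 5·0+3·7=21≤32, objective 35.
(m,n)=(1,6): 4·1+3·6=22≤22, 5·1+3·6=23≤32, objective 32.
(m,n)=(0,6): 4·0+3·6=18≤22, 5·0+3·6=18≤32, objective 30.
The best lattice point is (0,7), giving 35.

35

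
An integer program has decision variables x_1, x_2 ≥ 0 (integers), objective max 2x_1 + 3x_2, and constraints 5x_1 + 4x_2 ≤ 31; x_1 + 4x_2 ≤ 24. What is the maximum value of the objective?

(x_1,x_2)=(2,5) is feasible, giving 19.
(x_1,x_2)=(3,4) is feasible, giving 18.
(x_1,x_2)=(0,6) is feasible, giving 18.
Maximum is 19 at (x_1,x_2)=(2,5).

19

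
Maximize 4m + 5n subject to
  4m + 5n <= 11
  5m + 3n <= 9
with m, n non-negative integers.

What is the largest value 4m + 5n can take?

10

Relaxing integrality, the LP optimum is 11.00 at (m,n) = (0, 2.2), which is not an integer point.
(m,n)=(0,2): 4·0+5·2=10≤11, 5·0+3·2=6≤9, objective 10.
(m,n)=(1,1): 4·1+5·1=9≤11, 5·1+3·1=8≤9, objective 9.
(m,n)=(0,1): 4·0+5·1=5≤11, 5·0+3·1=3≤9, objective 5.
The best lattice point is (0,2), giving 10.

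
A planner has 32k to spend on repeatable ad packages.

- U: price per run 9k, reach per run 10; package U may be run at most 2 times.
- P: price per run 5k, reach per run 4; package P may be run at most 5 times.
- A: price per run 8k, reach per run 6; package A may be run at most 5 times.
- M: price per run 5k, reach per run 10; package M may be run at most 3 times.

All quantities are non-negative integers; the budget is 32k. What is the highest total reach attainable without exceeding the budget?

Take 1×U, 1×A, and 3×M: price 32 ≤ 32, reach 1·10 + 1·6 + 3·10 = 46.
M has the best ratio (10/5) and is taken to its limit of 3; remaining capacity is filled optimally with the others.

46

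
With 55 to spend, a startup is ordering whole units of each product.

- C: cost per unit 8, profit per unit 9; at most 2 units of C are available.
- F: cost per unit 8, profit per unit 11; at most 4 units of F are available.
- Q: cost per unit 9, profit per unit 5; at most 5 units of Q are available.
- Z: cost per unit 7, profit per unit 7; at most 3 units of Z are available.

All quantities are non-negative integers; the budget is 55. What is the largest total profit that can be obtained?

69

Take 2×C, 4×F, and 1×Z: cost 55 ≤ 55, profit 2·9 + 4·11 + 1·7 = 69.
F has the best ratio (11/8) and is taken to its limit of 4; remaining capacity is filled optimally with the others.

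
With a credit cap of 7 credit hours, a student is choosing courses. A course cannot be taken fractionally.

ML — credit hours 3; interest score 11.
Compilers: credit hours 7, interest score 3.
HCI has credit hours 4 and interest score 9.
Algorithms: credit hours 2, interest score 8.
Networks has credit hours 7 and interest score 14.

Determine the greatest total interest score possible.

20

Allowing fractional choices, the relaxed optimum would be about 23.5, but courses are indivisible.
ML + HCI: credit hours 3 + 4 = 7 ≤ 7, interest score 11 + 9 = 20.
ML + Algorithms: credit hours 3 + 2 = 5 ≤ 7, interest score 11 + 8 = 19.
Best is ML and HCI with total interest score 20.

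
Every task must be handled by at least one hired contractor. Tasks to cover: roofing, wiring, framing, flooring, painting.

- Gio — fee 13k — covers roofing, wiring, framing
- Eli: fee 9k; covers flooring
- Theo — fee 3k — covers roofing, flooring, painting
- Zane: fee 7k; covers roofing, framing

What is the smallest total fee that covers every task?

Choose Gio and Theo: together they cover roofing, wiring, framing, flooring, painting — every task.
Total fee: 13 + 3 = 16.
No cover costs less than 16.

16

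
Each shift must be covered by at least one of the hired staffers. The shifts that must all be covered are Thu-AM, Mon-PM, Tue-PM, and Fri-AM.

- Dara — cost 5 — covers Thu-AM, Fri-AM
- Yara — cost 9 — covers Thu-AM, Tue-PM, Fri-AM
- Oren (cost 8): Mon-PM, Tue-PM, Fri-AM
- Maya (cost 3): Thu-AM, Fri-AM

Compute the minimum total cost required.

Choose Oren and Maya: together they cover Thu-AM, Mon-PM, Tue-PM, Fri-AM — every shift.
Total cost: 8 + 3 = 11.
No cover costs less than 11.

11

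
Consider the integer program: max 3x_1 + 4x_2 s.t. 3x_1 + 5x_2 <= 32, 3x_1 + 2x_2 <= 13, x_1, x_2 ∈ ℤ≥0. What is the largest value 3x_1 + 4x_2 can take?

(x_1,x_2)=(0,6): 3·0+5·6=30≤32, 3·0+2·6=12≤13, objective 24.
(x_1,x_2)=(1,5): 3·1+5·5=28≤32, 3·1+2·5=13≤13, objective 23.
Maximum is 24 at (x_1,x_2)=(0,6).

24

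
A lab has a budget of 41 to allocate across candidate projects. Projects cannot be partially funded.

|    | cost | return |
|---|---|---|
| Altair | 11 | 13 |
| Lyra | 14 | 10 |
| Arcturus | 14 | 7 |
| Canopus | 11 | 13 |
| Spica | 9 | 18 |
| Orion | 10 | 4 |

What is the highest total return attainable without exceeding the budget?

Take Altair, Canopus, Spica, and Orion: cost 11 + 11 + 9 + 10 = 41 ≤ 41, return 13 + 13 + 18 + 4 = 48.
No other feasible combination does better.

48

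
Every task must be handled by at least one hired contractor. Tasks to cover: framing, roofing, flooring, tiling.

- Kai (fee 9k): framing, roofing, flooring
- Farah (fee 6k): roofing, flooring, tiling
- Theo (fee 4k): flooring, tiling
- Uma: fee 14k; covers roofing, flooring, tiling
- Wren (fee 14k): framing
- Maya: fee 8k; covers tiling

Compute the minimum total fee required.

13

The greedy cost-per-new-task heuristic would pick Farah and Kai for 15, but a cheaper cover exists.
Choose Kai and Theo: together they cover framing, roofing, flooring, tiling — every task.
Total fee: 9 + 4 = 13.
No cover costs less than 13.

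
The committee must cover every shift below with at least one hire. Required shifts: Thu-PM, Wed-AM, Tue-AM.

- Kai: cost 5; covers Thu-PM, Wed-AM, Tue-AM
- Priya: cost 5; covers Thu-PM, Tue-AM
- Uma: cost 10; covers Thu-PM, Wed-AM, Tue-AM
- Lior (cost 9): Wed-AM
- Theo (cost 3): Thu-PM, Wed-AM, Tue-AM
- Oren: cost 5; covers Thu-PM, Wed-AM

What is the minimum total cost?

3

Theo alone covers Thu-PM, Wed-AM, Tue-AM — every shift.
Total cost: 3.
No cover costs less than 3.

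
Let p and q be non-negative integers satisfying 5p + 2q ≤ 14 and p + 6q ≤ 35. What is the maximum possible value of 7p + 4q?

(p,q)=(1,4) is feasible, giving 23.
(p,q)=(0,5) is feasible, giving 20.
(p,q)=(1,3) is feasible, giving 19.
The best lattice point is (1,4), giving 23.

23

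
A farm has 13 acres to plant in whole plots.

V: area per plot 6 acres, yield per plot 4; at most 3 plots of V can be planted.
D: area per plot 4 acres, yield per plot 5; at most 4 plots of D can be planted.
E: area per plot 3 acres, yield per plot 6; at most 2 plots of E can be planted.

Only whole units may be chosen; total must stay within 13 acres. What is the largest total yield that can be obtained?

This is a bounded integer knapsack.
E has the best ratio (6/3); taking only E gives at most 2×6 = 12 (stopped by the supply cap of 2).
Mixing does better — 1×D and 2×E: area 10 ≤ 13, yield 1·5 + 2·6 = 17.

17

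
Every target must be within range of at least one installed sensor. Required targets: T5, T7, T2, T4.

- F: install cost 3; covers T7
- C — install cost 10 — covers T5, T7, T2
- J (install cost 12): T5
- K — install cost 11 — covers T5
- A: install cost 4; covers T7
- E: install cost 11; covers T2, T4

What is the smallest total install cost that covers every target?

This is an integer covering problem.
The greedy cost-per-new-target heuristic would pick F, C, and E for 24, but a cheaper cover exists.
Choose C and E: together they cover T5, T7, T2, T4 — every target.
Total install cost: 10 + 11 = 21.
No cover costs less than 21.

21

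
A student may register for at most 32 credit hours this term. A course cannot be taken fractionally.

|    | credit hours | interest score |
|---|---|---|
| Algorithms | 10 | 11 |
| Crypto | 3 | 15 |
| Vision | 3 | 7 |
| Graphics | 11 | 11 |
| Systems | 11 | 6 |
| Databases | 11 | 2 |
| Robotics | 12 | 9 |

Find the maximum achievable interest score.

Allowing fractional choices, the relaxed optimum would be about 47.8, but courses are indivisible.
Crypto + Vision + Graphics + Robotics: credit hours 3 + 3 + 11 + 12 = 29 ≤ 32, interest score 15 + 7 + 11 + 9 = 42.
Algorithms + Crypto + Vision + Robotics: credit hours 10 + 3 + 3 + 12 = 28 ≤ 32, interest score 11 + 15 + 7 + 9 = 42.
Algorithms + Crypto + Vision + Graphics: credit hours 10 + 3 + 3 + 11 = 27 ≤ 32, interest score 11 + 15 + 7 + 11 = 44.
Best is Algorithms, Crypto, Vision, and Graphics with total interest score 44.

44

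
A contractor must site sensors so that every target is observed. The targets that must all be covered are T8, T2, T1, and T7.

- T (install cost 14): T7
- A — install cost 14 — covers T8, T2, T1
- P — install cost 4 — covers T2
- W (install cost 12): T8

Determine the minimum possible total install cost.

The greedy cost-per-new-target heuristic would pick P, A, and T for 32, but a cheaper cover exists.
Choose T and A: together they cover T8, T2, T1, T7 — every target.
Total install cost: 14 + 14 = 28.
No cover costs less than 28.

28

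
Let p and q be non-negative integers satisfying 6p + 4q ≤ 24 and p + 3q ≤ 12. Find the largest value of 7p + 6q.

The continuous relaxation peaks at (1.71, 3.43) with value 32.57; rounding to a feasible lattice point costs some objective.
(p,q)=(2,3): 6·2+4·3=24≤24, 1·2+3·3=11≤12, objective 32.
(p,q)=(2,2): 6·2+4·2=20≤24, 1·2+3·2=8≤12, objective 26.
(p,q)=(1,3): 6·1+4·3=18≤24, 1·1+3·3=10≤12, objective 25.
The best lattice point is (2,3), giving 32.

32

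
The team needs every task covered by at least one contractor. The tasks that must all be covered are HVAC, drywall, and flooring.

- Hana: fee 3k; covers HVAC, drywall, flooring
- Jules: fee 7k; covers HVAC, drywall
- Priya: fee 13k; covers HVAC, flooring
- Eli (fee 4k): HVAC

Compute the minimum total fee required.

This is a weighted set-cover instance.
Hana alone covers HVAC, drywall, flooring — every task.
Total fee: 3.

3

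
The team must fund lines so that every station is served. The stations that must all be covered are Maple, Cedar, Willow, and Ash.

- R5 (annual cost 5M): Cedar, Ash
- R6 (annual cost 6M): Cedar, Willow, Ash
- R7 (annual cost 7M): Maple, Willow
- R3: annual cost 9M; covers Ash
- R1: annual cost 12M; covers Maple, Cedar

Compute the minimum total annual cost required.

12

The greedy cost-per-new-station heuristic would pick R6 and R7 for 13, but a cheaper cover exists.
Choose R5 and R7: together they cover Maple, Cedar, Willow, Ash — every station.
Total annual cost: 5 + 7 = 12.
No cover costs less than 12.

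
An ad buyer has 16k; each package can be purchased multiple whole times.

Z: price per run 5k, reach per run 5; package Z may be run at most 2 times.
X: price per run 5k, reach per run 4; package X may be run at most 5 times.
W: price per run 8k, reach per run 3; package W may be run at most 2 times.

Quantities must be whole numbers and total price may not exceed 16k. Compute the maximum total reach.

2×Z and 1×X: price 15 ≤ 16, reach 2·5 + 1·4 = 14.
1×Z and 2×X: price 15 ≤ 16, reach 1·5 + 2·4 = 13.
Best is 14.

14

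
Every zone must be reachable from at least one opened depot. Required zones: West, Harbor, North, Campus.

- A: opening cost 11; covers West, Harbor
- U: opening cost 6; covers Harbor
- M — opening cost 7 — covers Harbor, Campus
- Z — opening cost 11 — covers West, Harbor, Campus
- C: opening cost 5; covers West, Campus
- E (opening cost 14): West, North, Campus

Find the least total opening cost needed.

20

The greedy cost-per-new-zone heuristic would pick C, U, and E for 25, but a cheaper cover exists.
Choose U and E: together they cover West, Harbor, North, Campus — every zone.
Total opening cost: 6 + 14 = 20.
No cover costs less than 20.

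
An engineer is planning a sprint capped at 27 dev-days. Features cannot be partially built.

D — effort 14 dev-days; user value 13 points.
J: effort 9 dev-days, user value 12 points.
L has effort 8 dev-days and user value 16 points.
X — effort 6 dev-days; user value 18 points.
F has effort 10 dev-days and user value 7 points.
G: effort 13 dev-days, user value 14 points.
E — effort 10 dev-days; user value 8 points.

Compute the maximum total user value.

Take L, X, and G: effort 8 + 6 + 13 = 27 ≤ 27, user value 16 + 18 + 14 = 48.
No other feasible combination does better.

48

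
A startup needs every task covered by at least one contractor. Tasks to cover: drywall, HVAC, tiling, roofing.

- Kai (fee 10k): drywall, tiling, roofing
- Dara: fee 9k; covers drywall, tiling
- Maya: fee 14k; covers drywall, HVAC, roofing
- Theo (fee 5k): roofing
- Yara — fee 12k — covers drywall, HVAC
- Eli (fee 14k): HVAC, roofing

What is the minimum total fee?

22

This is a weighted set-cover instance.
Choose Kai and Yara: together they cover drywall, HVAC, tiling, roofing — every task.
Total fee: 10 + 12 = 22.
No cover costs less than 22.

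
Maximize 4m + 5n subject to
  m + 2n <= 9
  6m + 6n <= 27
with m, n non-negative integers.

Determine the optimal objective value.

20

(m,n)=(0,4): 1·0+2·4=8≤9, 6·0+6·4=24≤27, objective 20.
(m,n)=(1,3): 1·1+2·3=7≤9, 6·1+6·3=24≤27, objective 19.
No feasible integer point exceeds 20.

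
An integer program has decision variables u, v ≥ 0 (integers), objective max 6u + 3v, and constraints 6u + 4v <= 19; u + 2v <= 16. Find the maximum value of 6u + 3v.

(u,v)=(3,0) is feasible, giving 18.
(u,v)=(2,1) is feasible, giving 15.
The best lattice point is (3,0), giving 18.

18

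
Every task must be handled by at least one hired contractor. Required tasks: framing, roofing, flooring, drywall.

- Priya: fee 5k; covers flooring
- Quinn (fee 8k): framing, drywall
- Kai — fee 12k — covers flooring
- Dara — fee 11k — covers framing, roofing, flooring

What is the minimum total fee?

Choose Quinn and Dara: together they cover framing, roofing, flooring, drywall — every task.
Total fee: 8 + 11 = 19.

19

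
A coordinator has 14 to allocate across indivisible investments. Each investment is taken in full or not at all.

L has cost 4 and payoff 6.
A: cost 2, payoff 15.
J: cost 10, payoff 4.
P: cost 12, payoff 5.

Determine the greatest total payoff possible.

21

Allowing fractional choices, the relaxed optimum would be about 24.3, but investments are indivisible.
L + A: cost 4 + 2 = 6 ≤ 14, payoff 6 + 15 = 21.
A + P: cost 2 + 12 = 14 ≤ 14, payoff 15 + 5 = 20.
Best is L and A with total payoff 21.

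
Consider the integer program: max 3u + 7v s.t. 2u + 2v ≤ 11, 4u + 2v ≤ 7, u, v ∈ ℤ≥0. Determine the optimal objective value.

21

(u,v)=(0,3): 2·0+2·3=6≤11, 4·0+2·3=6≤7, objective 21.
(u,v)=(0,2): 2·0+2·2=4≤11, 4·0+2·2=4≤7, objective 14.
No feasible integer point exceeds 21.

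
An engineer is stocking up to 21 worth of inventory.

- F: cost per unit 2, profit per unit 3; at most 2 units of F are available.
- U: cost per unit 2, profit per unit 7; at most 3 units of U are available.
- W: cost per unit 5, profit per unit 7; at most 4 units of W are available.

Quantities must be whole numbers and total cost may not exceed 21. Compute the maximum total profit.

42

2×F, 3×U, and 2×W: cost 20 ≤ 21, profit 2·3 + 3·7 + 2·7 = 41.
3×U and 3×W: cost 21 ≤ 21, profit 3·7 + 3·7 = 42.
Best is 42.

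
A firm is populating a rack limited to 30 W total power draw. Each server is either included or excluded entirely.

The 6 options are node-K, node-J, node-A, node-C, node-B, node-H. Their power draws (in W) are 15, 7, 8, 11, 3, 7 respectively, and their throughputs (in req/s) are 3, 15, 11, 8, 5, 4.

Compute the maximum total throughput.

This is an integer program with binary decision variables.
Allowing fractional choices, the relaxed optimum would be about 39.6, but servers are indivisible.
node-J + node-A + node-B + node-H: power draw 7 + 8 + 3 + 7 = 25 ≤ 30, throughput 15 + 11 + 5 + 4 = 35.
node-J + node-A + node-C: power draw 7 + 8 + 11 = 26 ≤ 30, throughput 15 + 11 + 8 = 34.
node-J + node-A + node-C + node-B: power draw 7 + 8 + 11 + 3 = 29 ≤ 30, throughput 15 + 11 + 8 + 5 = 39.
Best is node-J, node-A, node-C, and node-B with total throughput 39.

39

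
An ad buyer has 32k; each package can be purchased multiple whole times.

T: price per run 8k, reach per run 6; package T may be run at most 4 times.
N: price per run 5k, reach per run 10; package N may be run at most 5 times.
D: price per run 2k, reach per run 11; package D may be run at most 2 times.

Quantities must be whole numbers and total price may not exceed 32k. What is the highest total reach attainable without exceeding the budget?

D has the best ratio (11/2); taking only D gives at most 2×11 = 22 (stopped by the supply cap of 2).
Mixing does better — 5×N and 2×D: price 29 ≤ 32, reach 5·10 + 2·11 = 72.

72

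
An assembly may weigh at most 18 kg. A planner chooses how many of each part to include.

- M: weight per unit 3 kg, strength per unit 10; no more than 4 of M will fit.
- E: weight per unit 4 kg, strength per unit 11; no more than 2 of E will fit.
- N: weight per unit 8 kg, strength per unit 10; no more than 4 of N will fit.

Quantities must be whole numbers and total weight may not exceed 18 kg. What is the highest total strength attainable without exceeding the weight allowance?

52

M has the best ratio (10/3); taking only M gives at most 4×10 = 40 (stopped by the supply cap of 4).
Mixing does better — 3×M and 2×E: weight 17 ≤ 18, strength 3·10 + 2·11 = 52.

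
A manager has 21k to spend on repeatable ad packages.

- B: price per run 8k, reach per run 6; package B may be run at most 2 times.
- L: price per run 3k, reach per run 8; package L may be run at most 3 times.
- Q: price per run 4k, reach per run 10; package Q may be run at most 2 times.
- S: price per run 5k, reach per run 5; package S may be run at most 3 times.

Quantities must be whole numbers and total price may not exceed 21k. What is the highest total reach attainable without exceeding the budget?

44

2×L, 2×Q, and 1×S: price 19 ≤ 21, reach 2·8 + 2·10 + 1·5 = 41.
3×L and 2×Q: price 17 ≤ 21, reach 3·8 + 2·10 = 44.
Best is 44.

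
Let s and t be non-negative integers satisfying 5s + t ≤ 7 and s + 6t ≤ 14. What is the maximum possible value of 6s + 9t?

24

Relaxing integrality, the LP optimum is 25.34 at (s,t) = (0.966, 2.17), which is not an integer point.
(s,t)=(1,2): 5·1+1·2=7≤7, 1·1+6·2=13≤14, objective 24.
(s,t)=(0,2): 5·0+1·2=2≤7, 1·0+6·2=12≤14, objective 18.
(s,t)=(1,1): 5·1+1·1=6≤7, 1·1+6·1=7≤14, objective 15.
Maximum is 24 at (s,t)=(1,2).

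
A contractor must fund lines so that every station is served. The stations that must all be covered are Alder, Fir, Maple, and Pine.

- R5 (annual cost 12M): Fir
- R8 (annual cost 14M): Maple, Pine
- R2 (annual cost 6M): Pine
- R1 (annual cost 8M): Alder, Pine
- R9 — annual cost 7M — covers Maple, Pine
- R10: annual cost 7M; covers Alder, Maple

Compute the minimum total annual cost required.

25

The greedy cost-per-new-station heuristic would pick R9, R10, and R5 for 26, but a cheaper cover exists.
Choose R5, R2, and R10: together they cover Alder, Fir, Maple, Pine — every station.
Total annual cost: 12 + 6 + 7 = 25.
No cover costs less than 25.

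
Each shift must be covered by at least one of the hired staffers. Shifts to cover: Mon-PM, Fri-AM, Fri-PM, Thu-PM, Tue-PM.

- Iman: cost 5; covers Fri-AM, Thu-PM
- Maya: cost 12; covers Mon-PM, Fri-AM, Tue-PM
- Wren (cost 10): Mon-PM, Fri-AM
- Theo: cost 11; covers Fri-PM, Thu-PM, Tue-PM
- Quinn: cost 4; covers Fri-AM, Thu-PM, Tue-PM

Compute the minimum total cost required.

21

The greedy cost-per-new-shift heuristic would pick Quinn, Wren, and Theo for 25, but a cheaper cover exists.
Choose Wren and Theo: together they cover Mon-PM, Fri-AM, Fri-PM, Thu-PM, Tue-PM — every shift.
Total cost: 10 + 11 = 21.
No cover costs less than 21.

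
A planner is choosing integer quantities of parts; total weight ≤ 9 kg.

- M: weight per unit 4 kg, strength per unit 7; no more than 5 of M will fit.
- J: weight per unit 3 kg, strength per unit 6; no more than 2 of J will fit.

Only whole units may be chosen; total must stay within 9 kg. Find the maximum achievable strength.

1×M and 1×J: weight 7 ≤ 9, strength 1·7 + 1·6 = 13.
2×M: weight 8 ≤ 9, strength 2·7 = 14.
Best is 14.

14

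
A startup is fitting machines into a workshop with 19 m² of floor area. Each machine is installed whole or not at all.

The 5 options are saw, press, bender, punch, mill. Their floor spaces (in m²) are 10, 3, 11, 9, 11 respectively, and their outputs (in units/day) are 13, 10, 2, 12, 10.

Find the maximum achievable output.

25

Treat it as a binary knapsack problem.
Allowing fractional choices, the relaxed optimum would be about 31.1, but machines are indivisible.
saw + press: floor space 10 + 3 = 13 ≤ 19, output 13 + 10 = 23.
saw + punch: floor space 10 + 9 = 19 ≤ 19, output 13 + 12 = 25.
press + punch: floor space 3 + 9 = 12 ≤ 19, output 10 + 12 = 22.
Best is saw and punch with total output 25.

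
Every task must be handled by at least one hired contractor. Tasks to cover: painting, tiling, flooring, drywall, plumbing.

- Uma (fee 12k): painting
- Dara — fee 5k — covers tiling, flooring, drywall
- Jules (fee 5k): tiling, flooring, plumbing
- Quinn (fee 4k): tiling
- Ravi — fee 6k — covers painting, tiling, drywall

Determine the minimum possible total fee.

The greedy cost-per-new-task heuristic would pick Dara, Jules, and Ravi for 16, but a cheaper cover exists.
Choose Jules and Ravi: together they cover painting, tiling, flooring, drywall, plumbing — every task.
Total fee: 5 + 6 = 11.
No cover costs less than 11.

11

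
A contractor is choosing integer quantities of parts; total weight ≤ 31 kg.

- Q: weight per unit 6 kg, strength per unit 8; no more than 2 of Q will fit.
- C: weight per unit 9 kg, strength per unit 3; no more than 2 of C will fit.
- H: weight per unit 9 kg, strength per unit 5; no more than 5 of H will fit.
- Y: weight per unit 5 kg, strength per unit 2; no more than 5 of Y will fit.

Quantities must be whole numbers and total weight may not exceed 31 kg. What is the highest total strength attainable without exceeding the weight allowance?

2×Q, 1×H, and 2×Y: weight 31 ≤ 31, strength 2·8 + 1·5 + 2·2 = 25.
2×Q and 2×H: weight 30 ≤ 31, strength 2·8 + 2·5 = 26.
Best is 26.

26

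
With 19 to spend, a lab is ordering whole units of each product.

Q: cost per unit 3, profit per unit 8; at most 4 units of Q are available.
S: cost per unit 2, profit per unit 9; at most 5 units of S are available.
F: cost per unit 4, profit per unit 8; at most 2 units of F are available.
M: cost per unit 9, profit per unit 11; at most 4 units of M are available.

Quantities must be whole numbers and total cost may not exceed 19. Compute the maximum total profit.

69

S has the best ratio (9/2); taking only S gives at most 5×9 = 45 (stopped by the supply cap of 5).
Mixing does better — 3×Q and 5×S: cost 19 ≤ 19, profit 3·8 + 5·9 = 69.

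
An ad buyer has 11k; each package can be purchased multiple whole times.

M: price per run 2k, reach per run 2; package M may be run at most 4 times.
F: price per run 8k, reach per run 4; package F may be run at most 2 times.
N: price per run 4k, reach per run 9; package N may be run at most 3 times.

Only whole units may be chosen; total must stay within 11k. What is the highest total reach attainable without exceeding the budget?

20

This is a bounded integer knapsack.
N has the best ratio (9/4); taking only N gives at most 2×9 = 18 (stopped by the price limit).
Mixing does better — 1×M and 2×N: price 10 ≤ 11, reach 1·2 + 2·9 = 20.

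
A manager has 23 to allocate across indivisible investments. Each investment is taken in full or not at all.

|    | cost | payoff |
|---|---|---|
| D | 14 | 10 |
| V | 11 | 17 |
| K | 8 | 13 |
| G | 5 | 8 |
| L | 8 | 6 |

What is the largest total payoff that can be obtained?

K + G + L: cost 8 + 5 + 8 = 21 ≤ 23, payoff 13 + 8 + 6 = 27.
V + K: cost 11 + 8 = 19 ≤ 23, payoff 17 + 13 = 30.
V + G: cost 11 + 5 = 16 ≤ 23, payoff 17 + 8 = 25.
Best is V and K with total payoff 30.

30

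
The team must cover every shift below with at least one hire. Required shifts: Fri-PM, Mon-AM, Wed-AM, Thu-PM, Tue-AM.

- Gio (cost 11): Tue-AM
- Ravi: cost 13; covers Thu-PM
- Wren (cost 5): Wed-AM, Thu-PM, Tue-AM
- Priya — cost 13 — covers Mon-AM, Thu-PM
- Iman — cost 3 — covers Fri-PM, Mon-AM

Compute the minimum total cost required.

Choose Wren and Iman: together they cover Fri-PM, Mon-AM, Wed-AM, Thu-PM, Tue-AM — every shift.
Total cost: 5 + 3 = 8.
No cover costs less than 8.

8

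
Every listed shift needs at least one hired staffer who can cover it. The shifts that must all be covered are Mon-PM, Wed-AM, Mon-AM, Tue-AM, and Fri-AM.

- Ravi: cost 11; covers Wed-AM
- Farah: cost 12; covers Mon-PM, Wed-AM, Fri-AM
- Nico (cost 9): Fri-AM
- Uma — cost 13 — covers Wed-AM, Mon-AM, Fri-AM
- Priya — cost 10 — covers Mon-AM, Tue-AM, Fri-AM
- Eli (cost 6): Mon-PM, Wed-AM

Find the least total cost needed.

This is an integer covering problem.
Choose Priya and Eli: together they cover Mon-PM, Wed-AM, Mon-AM, Tue-AM, Fri-AM — every shift.
Total cost: 10 + 6 = 16.
No cover costs less than 16.

16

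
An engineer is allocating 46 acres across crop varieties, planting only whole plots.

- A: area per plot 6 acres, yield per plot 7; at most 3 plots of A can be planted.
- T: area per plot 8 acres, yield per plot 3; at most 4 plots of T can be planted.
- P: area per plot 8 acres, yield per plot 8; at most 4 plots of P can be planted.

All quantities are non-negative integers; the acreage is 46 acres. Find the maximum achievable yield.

46

2×A and 4×P: area 44 ≤ 46, yield 2·7 + 4·8 = 46.
3×A and 3×P: area 42 ≤ 46, yield 3·7 + 3·8 = 45.
Best is 46.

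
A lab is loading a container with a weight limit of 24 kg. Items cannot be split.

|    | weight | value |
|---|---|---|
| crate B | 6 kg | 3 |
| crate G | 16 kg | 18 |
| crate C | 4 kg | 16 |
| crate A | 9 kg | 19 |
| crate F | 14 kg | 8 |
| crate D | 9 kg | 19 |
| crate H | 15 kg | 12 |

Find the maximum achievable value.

54

Allowing fractional choices, the relaxed optimum would be about 56.2, but items are indivisible.
crate C + crate A + crate D: weight 4 + 9 + 9 = 22 ≤ 24, value 16 + 19 + 19 = 54.
crate B + crate A + crate D: weight 6 + 9 + 9 = 24 ≤ 24, value 3 + 19 + 19 = 41.
Best is crate C, crate A, and crate D with total value 54.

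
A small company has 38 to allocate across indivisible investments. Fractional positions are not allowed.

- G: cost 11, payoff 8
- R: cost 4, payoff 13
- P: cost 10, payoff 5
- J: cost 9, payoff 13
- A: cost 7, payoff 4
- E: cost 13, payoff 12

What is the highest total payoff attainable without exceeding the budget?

R + P + J + E: cost 4 + 10 + 9 + 13 = 36 ≤ 38, payoff 13 + 5 + 13 + 12 = 43.
G + R + J + E: cost 11 + 4 + 9 + 13 = 37 ≤ 38, payoff 8 + 13 + 13 + 12 = 46.
Best is G, R, J, and E with total payoff 46.

46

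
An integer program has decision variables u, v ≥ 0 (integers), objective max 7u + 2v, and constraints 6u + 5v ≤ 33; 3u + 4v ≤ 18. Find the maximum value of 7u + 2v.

(u,v)=(5,0) is feasible, giving 35.
(u,v)=(4,1) is feasible, giving 30.
(u,v)=(4,0) is feasible, giving 28.
The best lattice point is (5,0), giving 35.

35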